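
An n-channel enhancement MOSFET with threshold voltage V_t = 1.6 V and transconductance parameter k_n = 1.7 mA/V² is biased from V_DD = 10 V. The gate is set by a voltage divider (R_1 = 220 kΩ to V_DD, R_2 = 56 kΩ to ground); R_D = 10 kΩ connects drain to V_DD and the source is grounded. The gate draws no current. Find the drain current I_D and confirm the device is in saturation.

I_D ≈ 0.16 mA

V_G = V_DD·R_2/(R_1+R_2) = 10×56/276 = 2.03 V. With the source grounded, V_GS = V_G = 2.03 V.
Assume saturation: I_D = (k_n/2)(V_GS − V_t)² = (1.7/2)×(2.03 − 1.6)² = 0.85×0.429² = 0.156 mA.
V_DS = V_DD − I_D·R_D = 10 − 0.156×10 = 8.44 V.
Saturation requires V_DS ≥ V_GS − V_t = 0.429 V; 8.44 ≥ 0.429 ✓.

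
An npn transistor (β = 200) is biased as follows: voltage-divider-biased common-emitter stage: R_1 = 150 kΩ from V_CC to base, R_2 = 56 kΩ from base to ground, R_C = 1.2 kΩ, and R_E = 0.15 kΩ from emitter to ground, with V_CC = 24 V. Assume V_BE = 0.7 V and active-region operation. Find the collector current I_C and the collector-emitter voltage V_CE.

I_C ≈ 16 mA, V_CE ≈ 1.8 V

Thevenize the base divider: V_Th = V_CC·R_2/(R_1+R_2) = 24×56/206 = 6.52 V, R_Th = R_1‖R_2 = 40.8 kΩ.
Base-emitter loop: V_Th = I_B·R_Th + V_BE + (β+1)I_B·R_E, so I_B = (6.52 − 0.7) / (40.8 + 201×0.15) = 0.0821 mA.
I_C = β·I_B = 200×0.0821 = 16.4 mA, and I_E = (β+1)I_B = 16.5 mA.
V_CE = V_CC − I_C·R_C − I_E·R_E = 24 − 16.4×1.2 − 16.5×0.15 = 1.82 V.
V_CE = 1.82 V > 0.2 V confirms active-region operation.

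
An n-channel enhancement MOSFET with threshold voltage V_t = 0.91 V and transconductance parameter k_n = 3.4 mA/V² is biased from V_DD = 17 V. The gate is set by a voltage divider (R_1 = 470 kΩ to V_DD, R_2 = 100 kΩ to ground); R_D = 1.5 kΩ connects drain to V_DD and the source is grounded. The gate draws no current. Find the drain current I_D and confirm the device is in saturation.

V_G = V_DD·R_2/(R_1+R_2) = 17×100/570 = 2.98 V. With the source grounded, V_GS = V_G = 2.98 V.
Assume saturation: I_D = (k_n/2)(V_GS − V_t)² = (3.4/2)×(2.98 − 0.91)² = 1.7×2.07² = 7.3 mA.
V_DS = V_DD − I_D·R_D = 17 − 7.3×1.5 = 6.05 V.
Saturation requires V_DS ≥ V_GS − V_t = 2.07 V; 6.05 ≥ 2.07 ✓.

I_D ≈ 7.3 mA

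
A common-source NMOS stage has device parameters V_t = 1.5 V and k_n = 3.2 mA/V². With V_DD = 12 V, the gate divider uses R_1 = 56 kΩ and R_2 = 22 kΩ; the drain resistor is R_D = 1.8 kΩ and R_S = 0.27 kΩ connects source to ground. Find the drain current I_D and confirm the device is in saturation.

V_G = V_DD·R_2/(R_1+R_2) = 12×22/78 = 3.38 V.
Assume saturation: I_D = (k_n/2)(V_GS − V_t)² with V_GS = V_G − I_D·R_S = 3.38 − 0.27·I_D.
Substituting gives 0.117·I_D² − 2.63·I_D + 5.68 = 0, with roots I_D = 2.42 or 20.1 mA.
The root I_D = 20.1 mA gives V_GS = -2.05 V ≤ V_t, so take I_D = 2.42 mA.
Then V_GS = 2.73 V and V_DS = V_DD − I_D(R_D+R_S) = 12 − 2.42×2.07 = 6.99 V.
Saturation requires V_DS ≥ V_GS − V_t = 1.23 V; 6.99 ≥ 1.23 ✓.

I_D ≈ 2.4 mA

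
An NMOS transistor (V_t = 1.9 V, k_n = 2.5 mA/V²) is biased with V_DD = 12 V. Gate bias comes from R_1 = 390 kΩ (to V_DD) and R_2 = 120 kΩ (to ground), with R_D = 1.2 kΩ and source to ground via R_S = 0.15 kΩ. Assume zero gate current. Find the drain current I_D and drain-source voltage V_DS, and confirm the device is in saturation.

V_G = V_DD·R_2/(R_1+R_2) = 12×120/510 = 2.82 V.
Assume saturation: I_D = (k_n/2)(V_GS − V_t)² with V_GS = V_G − I_D·R_S = 2.82 − 0.15·I_D.
Substituting gives 0.0281·I_D² − 1.35·I_D + 1.07 = 0, with roots I_D = 0.805 or 47.1 mA.
The root I_D = 47.1 mA gives V_GS = -4.24 V ≤ V_t, so take I_D = 0.805 mA.
Then V_GS = 2.7 V and V_DS = V_DD − I_D(R_D+R_S) = 12 − 0.805×1.35 = 10.9 V.
Saturation requires V_DS ≥ V_GS − V_t = 0.803 V; 10.9 ≥ 0.803 ✓.

I_D ≈ 0.81 mA, V_DS ≈ 11 V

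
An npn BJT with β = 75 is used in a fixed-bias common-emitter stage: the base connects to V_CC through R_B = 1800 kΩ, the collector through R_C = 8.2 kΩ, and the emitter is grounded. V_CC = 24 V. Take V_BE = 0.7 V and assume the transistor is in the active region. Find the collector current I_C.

I_C ≈ 0.97 mA

Base loop: V_CC = I_B·R_B + V_BE, so I_B = (24 − 0.7)/1800 kΩ = 0.0129 mA.
In the active region I_C = β·I_B = 75 × 0.0129 = 0.971 mA.
Collector loop: V_CE = V_CC − I_C·R_C = 24 − 0.971×8.2 = 16 V.
Since V_CE = 16 V > V_CE(sat) ≈ 0.2 V, the transistor is in the active region as assumed.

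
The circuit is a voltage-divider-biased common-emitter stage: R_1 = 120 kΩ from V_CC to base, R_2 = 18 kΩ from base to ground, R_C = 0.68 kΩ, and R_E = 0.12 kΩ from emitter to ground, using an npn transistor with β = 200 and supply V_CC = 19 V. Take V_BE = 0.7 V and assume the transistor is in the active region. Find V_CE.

V_CE ≈ 12 V

Thevenize the base divider: V_Th = V_CC·R_2/(R_1+R_2) = 19×18/138 = 2.48 V, R_Th = R_1‖R_2 = 15.7 kΩ.
Base-emitter loop: V_Th = I_B·R_Th + V_BE + (β+1)I_B·R_E, so I_B = (2.48 − 0.7) / (15.7 + 201×0.12) = 0.0447 mA.
I_C = β·I_B = 200×0.0447 = 8.94 mA, and I_E = (β+1)I_B = 8.99 mA.
V_CE = V_CC − I_C·R_C − I_E·R_E = 19 − 8.94×0.68 − 8.99×0.12 = 11.8 V.
V_CE = 11.8 V > 0.2 V confirms active-region operation.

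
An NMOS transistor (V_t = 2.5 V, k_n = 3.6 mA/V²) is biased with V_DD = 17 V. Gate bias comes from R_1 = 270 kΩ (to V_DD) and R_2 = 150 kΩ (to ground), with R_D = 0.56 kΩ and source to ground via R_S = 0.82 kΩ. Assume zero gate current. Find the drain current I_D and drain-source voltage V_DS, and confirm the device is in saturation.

V_G = V_DD·R_2/(R_1+R_2) = 17×150/420 = 6.07 V.
Assume saturation: I_D = (k_n/2)(V_GS − V_t)² with V_GS = V_G − I_D·R_S = 6.07 − 0.82·I_D.
Substituting gives 1.21·I_D² − 11.5·I_D + 23 = 0, with roots I_D = 2.83 or 6.71 mA.
The root I_D = 6.71 mA gives V_GS = 0.569 V ≤ V_t, so take I_D = 2.83 mA.
Then V_GS = 3.75 V and V_DS = V_DD − I_D(R_D+R_S) = 17 − 2.83×1.38 = 13.1 V.
Saturation requires V_DS ≥ V_GS − V_t = 1.25 V; 13.1 ≥ 1.25 ✓.

I_D ≈ 2.8 mA, V_DS ≈ 13 V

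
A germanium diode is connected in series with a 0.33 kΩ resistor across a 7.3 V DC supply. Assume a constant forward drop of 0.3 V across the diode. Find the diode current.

KVL around the loop: 7.3 = V_D + I·R = 0.3 + I × 0.33 kΩ.
So I = (7.3 − 0.3) / 0.33 kΩ = 7 / 0.33 = 21.2 mA.

I ≈ 21 mA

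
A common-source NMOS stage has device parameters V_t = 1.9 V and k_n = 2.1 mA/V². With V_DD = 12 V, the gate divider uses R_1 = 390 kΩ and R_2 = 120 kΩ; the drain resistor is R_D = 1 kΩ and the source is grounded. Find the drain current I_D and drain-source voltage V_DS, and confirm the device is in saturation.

V_G = V_DD·R_2/(R_1+R_2) = 12×120/510 = 2.82 V. With the source grounded, V_GS = V_G = 2.82 V.
Assume saturation: I_D = (k_n/2)(V_GS − V_t)² = (2.1/2)×(2.82 − 1.9)² = 1.05×0.924² = 0.896 mA.
V_DS = V_DD − I_D·R_D = 12 − 0.896×1 = 11.1 V.
Saturation requires V_DS ≥ V_GS − V_t = 0.924 V; 11.1 ≥ 0.924 ✓.

I_D ≈ 0.9 mA, V_DS ≈ 11 V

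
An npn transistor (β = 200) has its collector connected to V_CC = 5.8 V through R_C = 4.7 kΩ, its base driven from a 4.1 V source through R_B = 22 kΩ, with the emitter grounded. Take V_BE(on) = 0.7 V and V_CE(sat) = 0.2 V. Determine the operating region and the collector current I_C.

Assume active: I_B = (4.1 − 0.7)/22 = 0.155 mA, giving I_C = β·I_B = 30.9 mA.
But then V_CE = 5.8 − 30.9×4.7 = -139 V < V_CE(sat) = 0.2 V — impossible in the active region.
So the transistor is saturated. With V_CE = 0.2 V, I_C = (V_CC − 0.2)/R_C = 5.6/4.7 = 1.19 mA.
Check: β·I_B = 30.9 mA > I_C = 1.19 mA, confirming saturation.

saturation; I_C ≈ 1.2 mA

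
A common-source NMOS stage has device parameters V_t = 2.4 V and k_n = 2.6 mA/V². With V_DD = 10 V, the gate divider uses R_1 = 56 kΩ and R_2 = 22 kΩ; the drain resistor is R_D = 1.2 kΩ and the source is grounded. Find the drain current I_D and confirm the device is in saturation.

I_D ≈ 0.23 mA

V_G = V_DD·R_2/(R_1+R_2) = 10×22/78 = 2.82 V. With the source grounded, V_GS = V_G = 2.82 V.
Assume saturation: I_D = (k_n/2)(V_GS − V_t)² = (2.6/2)×(2.82 − 2.4)² = 1.3×0.421² = 0.23 mA.
V_DS = V_DD − I_D·R_D = 10 − 0.23×1.2 = 9.72 V.
Saturation requires V_DS ≥ V_GS − V_t = 0.421 V; 9.72 ≥ 0.421 ✓.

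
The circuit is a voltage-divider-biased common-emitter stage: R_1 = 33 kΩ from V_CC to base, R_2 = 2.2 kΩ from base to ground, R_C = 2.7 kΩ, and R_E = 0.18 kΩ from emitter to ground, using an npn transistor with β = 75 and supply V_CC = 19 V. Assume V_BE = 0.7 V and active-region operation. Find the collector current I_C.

Thevenize the base divider: V_Th = V_CC·R_2/(R_1+R_2) = 19×2.2/35.2 = 1.19 V, R_Th = R_1‖R_2 = 2.06 kΩ.
Base-emitter loop: V_Th = I_B·R_Th + V_BE + (β+1)I_B·R_E, so I_B = (1.19 − 0.7) / (2.06 + 76×0.18) = 0.031 mA.
I_C = β·I_B = 75×0.031 = 2.32 mA, and I_E = (β+1)I_B = 2.35 mA.
V_CE = V_CC − I_C·R_C − I_E·R_E = 19 − 2.32×2.7 − 2.35×0.18 = 12.3 V.
V_CE = 12.3 V > 0.2 V confirms active-region operation.

I_C ≈ 2.3 mA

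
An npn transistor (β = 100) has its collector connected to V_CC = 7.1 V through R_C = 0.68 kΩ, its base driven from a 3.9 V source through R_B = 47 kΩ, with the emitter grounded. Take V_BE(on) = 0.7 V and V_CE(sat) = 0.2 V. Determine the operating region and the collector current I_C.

active; I_C ≈ 6.8 mA

Assume active. Base-emitter loop: I_B = (V_BB − V_BE)/R_B = (3.9 − 0.7)/47 = 0.0681 mA.
I_C = β·I_B = 100×0.0681 = 6.81 mA.
V_CE = V_CC − I_C·R_C = 7.1 − 6.81×0.68 = 2.47 V > V_CE(sat), so the active-region assumption holds.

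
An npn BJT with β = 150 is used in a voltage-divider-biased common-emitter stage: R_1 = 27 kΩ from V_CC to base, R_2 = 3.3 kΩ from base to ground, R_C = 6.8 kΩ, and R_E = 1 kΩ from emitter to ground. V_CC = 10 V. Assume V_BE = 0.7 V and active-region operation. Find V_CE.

V_CE ≈ 7 V

Thevenize the base divider: V_Th = V_CC·R_2/(R_1+R_2) = 10×3.3/30.3 = 1.09 V, R_Th = R_1‖R_2 = 2.94 kΩ.
Base-emitter loop: V_Th = I_B·R_Th + V_BE + (β+1)I_B·R_E, so I_B = (1.09 − 0.7) / (2.94 + 151×1) = 0.00253 mA.
I_C = β·I_B = 150×0.00253 = 0.379 mA, and I_E = (β+1)I_B = 0.382 mA.
V_CE = V_CC − I_C·R_C − I_E·R_E = 10 − 0.379×6.8 − 0.382×1 = 7.04 V.
V_CE = 7.04 V > 0.2 V confirms active-region operation.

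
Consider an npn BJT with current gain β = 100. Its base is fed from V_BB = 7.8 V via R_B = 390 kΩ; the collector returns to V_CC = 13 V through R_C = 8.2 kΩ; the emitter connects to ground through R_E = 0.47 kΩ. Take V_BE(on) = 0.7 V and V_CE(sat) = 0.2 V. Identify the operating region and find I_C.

saturation; I_C ≈ 1.5 mA

Assume active: I_B = (7.8 − 0.7)/(390 + 101×0.47) = 0.0162 mA, I_C = β·I_B = 1.62 mA.
Then V_CE = 13 − 1.62×8.2 − 1.64×0.47 = -1.08 V < 0.2 V — the active assumption fails.
Re-solve with V_CE = 0.2 V. KCL at the emitter: V_E/R_E = (V_BB−0.7−V_E)/R_B + (V_CC−0.2−V_E)/R_C, giving V_E = 0.701 V.
I_C = (V_CC − 0.2 − V_E)/R_C = (12.8 − 0.701)/8.2 = 1.48 mA.
Check: I_B = (7.1 − 0.701)/390 = 0.0164 mA, and β·I_B = 1.64 mA > I_C, confirming saturation.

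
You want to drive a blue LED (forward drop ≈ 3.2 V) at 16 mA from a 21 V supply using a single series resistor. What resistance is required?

The resistor drops V_S − V_D = 21 − 3.2 = 17.8 V at 16 mA.
R = 17.8 V / 16 mA = 1.11 kΩ.

R ≈ 1.1 kΩ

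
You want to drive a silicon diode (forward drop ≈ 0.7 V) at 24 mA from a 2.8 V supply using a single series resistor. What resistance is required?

The resistor drops V_S − V_D = 2.8 − 0.7 = 2.1 V at 24 mA.
R = 2.1 V / 24 mA = 0.0875 kΩ.

R ≈ 0.087 kΩ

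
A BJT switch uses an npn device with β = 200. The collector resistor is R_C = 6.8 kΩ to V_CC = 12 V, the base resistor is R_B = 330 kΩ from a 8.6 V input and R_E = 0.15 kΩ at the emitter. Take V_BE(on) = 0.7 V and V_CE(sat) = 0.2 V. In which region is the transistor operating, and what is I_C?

saturation; I_C ≈ 1.7 mA

Assume active: I_B = (8.6 − 0.7)/(330 + 201×0.15) = 0.0219 mA, I_C = β·I_B = 4.39 mA.
Then V_CE = 12 − 4.39×6.8 − 4.41×0.15 = -18.5 V < 0.2 V — the active assumption fails.
Re-solve with V_CE = 0.2 V. KCL at the emitter: V_E/R_E = (V_BB−0.7−V_E)/R_B + (V_CC−0.2−V_E)/R_C, giving V_E = 0.258 V.
I_C = (V_CC − 0.2 − V_E)/R_C = (11.8 − 0.258)/6.8 = 1.7 mA.
Check: I_B = (7.9 − 0.258)/330 = 0.0232 mA, and β·I_B = 4.63 mA > I_C, confirming saturation.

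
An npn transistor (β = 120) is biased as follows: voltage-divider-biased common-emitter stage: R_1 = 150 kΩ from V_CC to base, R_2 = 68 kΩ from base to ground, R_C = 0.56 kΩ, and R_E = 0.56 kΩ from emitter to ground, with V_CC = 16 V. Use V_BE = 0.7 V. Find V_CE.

Thevenize the base divider: V_Th = V_CC·R_2/(R_1+R_2) = 16×68/218 = 4.99 V, R_Th = R_1‖R_2 = 46.8 kΩ.
Base-emitter loop: V_Th = I_B·R_Th + V_BE + (β+1)I_B·R_E, so I_B = (4.99 − 0.7) / (46.8 + 121×0.56) = 0.0375 mA.
I_C = β·I_B = 120×0.0375 = 4.5 mA, and I_E = (β+1)I_B = 4.53 mA.
V_CE = V_CC − I_C·R_C − I_E·R_E = 16 − 4.5×0.56 − 4.53×0.56 = 10.9 V.
V_CE = 10.9 V > 0.2 V confirms active-region operation.

V_CE ≈ 11 V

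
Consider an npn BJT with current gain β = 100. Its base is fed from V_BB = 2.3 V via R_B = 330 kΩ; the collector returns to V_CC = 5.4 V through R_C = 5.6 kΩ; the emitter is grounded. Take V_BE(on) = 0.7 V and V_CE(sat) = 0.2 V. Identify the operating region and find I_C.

Assume active. Base-emitter loop: I_B = (V_BB − V_BE)/R_B = (2.3 − 0.7)/330 = 0.00485 mA.
I_C = β·I_B = 100×0.00485 = 0.485 mA.
V_CE = V_CC − I_C·R_C = 5.4 − 0.485×5.6 = 2.68 V > V_CE(sat), so the active-region assumption holds.

active; I_C ≈ 0.48 mA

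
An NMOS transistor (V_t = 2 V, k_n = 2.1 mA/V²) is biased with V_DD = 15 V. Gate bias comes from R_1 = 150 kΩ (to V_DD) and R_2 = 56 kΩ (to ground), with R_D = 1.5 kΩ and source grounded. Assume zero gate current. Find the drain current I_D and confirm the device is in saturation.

I_D ≈ 4.5 mA

V_G = V_DD·R_2/(R_1+R_2) = 15×56/206 = 4.08 V. With the source grounded, V_GS = V_G = 4.08 V.
Assume saturation: I_D = (k_n/2)(V_GS − V_t)² = (2.1/2)×(4.08 − 2)² = 1.05×2.08² = 4.53 mA.
V_DS = V_DD − I_D·R_D = 15 − 4.53×1.5 = 8.2 V.
Saturation requires V_DS ≥ V_GS − V_t = 2.08 V; 8.2 ≥ 2.08 ✓.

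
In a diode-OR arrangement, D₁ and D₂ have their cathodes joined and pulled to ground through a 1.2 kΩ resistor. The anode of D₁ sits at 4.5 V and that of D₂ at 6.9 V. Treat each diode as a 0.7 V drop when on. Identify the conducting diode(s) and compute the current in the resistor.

Only D₂ conducts; I_R ≈ 5.2 mA

Assume both conduct. Then node N would need to be at both 4.5−0.7 = 3.8 V and 6.9−0.7 = 6.2 V, which is impossible.
Assume only D₂ conducts: V_N = 6.9 − 0.7 = 6.2 V, so I_R = 6.2/1.2 = 5.17 mA.
Check D₁: its anode-to-cathode voltage is 4.5 − 6.2 = -1.7 V < 0.7 V, so it is off. The assumption is consistent.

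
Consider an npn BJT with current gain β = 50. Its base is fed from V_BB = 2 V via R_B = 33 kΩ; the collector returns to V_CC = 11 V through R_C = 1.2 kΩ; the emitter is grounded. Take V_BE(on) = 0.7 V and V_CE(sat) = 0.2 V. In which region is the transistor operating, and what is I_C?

Assume active. Base-emitter loop: I_B = (V_BB − V_BE)/R_B = (2 − 0.7)/33 = 0.0394 mA.
I_C = β·I_B = 50×0.0394 = 1.97 mA.
V_CE = V_CC − I_C·R_C = 11 − 1.97×1.2 = 8.64 V > V_CE(sat), so the active-region assumption holds.

active; I_C ≈ 2 mA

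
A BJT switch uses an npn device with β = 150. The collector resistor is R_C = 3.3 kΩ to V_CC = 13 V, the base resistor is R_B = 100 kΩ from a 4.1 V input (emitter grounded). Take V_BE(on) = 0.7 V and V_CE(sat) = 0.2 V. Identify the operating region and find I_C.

saturation; I_C ≈ 3.9 mA

Assume active: I_B = (4.1 − 0.7)/100 = 0.034 mA, giving I_C = β·I_B = 5.1 mA.
But then V_CE = 13 − 5.1×3.3 = -3.83 V < V_CE(sat) = 0.2 V — impossible in the active region.
So the transistor is saturated. With V_CE = 0.2 V, I_C = (V_CC − 0.2)/R_C = 12.8/3.3 = 3.88 mA.
Check: β·I_B = 5.1 mA > I_C = 3.88 mA, confirming saturation.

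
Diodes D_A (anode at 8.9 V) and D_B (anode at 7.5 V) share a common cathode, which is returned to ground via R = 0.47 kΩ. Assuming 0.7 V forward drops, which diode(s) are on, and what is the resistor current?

Only D_A conducts; I_R ≈ 17 mA

Assume both conduct. Then node N would need to be at both 8.9−0.7 = 8.2 V and 7.5−0.7 = 6.8 V, which is impossible.
Assume only D_A conducts: V_N = 8.9 − 0.7 = 8.2 V, so I_R = 8.2/0.47 = 17.4 mA.
Check D_B: its anode-to-cathode voltage is 7.5 − 8.2 = -0.7 V < 0.7 V, so it is off. The assumption is consistent.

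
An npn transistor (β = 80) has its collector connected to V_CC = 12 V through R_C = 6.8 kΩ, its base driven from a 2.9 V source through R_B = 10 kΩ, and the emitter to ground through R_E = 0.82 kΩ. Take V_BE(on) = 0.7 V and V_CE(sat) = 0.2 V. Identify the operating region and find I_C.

Assume active: I_B = (2.9 − 0.7)/(10 + 81×0.82) = 0.0288 mA, I_C = β·I_B = 2.3 mA.
Then V_CE = 12 − 2.3×6.8 − 2.33×0.82 = -5.57 V < 0.2 V — the active assumption fails.
Re-solve with V_CE = 0.2 V. KCL at the emitter: V_E/R_E = (V_BB−0.7−V_E)/R_B + (V_CC−0.2−V_E)/R_C, giving V_E = 1.33 V.
I_C = (V_CC − 0.2 − V_E)/R_C = (11.8 − 1.33)/6.8 = 1.54 mA.
Check: I_B = (2.2 − 1.33)/10 = 0.0867 mA, and β·I_B = 6.93 mA > I_C, confirming saturation.

saturation; I_C ≈ 1.5 mA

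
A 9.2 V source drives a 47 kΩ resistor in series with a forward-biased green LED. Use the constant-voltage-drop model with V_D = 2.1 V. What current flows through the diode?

I ≈ 0.15 mA

KVL around the loop: 9.2 = V_D + I·R = 2.1 + I × 47 kΩ.
So I = (9.2 − 2.1) / 47 kΩ = 7.1 / 47 = 0.151 mA.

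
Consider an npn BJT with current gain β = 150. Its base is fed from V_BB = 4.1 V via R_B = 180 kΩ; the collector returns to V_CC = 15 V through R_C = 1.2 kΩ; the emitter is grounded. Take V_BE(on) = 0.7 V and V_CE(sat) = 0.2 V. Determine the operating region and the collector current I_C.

Assume active. Base-emitter loop: I_B = (V_BB − V_BE)/R_B = (4.1 − 0.7)/180 = 0.0189 mA.
I_C = β·I_B = 150×0.0189 = 2.83 mA.
V_CE = V_CC − I_C·R_C = 15 − 2.83×1.2 = 11.6 V > V_CE(sat), so the active-region assumption holds.

active; I_C ≈ 2.8 mA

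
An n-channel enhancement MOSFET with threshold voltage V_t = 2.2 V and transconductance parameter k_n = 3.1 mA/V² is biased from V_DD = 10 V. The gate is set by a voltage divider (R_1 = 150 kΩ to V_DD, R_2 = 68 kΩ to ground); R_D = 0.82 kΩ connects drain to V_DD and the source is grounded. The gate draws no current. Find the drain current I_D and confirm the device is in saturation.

I_D ≈ 1.3 mA

V_G = V_DD·R_2/(R_1+R_2) = 10×68/218 = 3.12 V. With the source grounded, V_GS = V_G = 3.12 V.
Assume saturation: I_D = (k_n/2)(V_GS − V_t)² = (3.1/2)×(3.12 − 2.2)² = 1.55×0.919² = 1.31 mA.
V_DS = V_DD − I_D·R_D = 10 − 1.31×0.82 = 8.93 V.
Saturation requires V_DS ≥ V_GS − V_t = 0.919 V; 8.93 ≥ 0.919 ✓.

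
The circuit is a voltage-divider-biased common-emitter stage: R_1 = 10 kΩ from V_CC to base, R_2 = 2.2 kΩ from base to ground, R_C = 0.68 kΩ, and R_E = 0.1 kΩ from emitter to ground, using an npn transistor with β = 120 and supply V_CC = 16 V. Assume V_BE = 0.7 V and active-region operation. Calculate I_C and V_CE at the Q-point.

Thevenize the base divider: V_Th = V_CC·R_2/(R_1+R_2) = 16×2.2/12.2 = 2.89 V, R_Th = R_1‖R_2 = 1.8 kΩ.
Base-emitter loop: V_Th = I_B·R_Th + V_BE + (β+1)I_B·R_E, so I_B = (2.89 − 0.7) / (1.8 + 121×0.1) = 0.157 mA.
I_C = β·I_B = 120×0.157 = 18.9 mA, and I_E = (β+1)I_B = 19 mA.
V_CE = V_CC − I_C·R_C − I_E·R_E = 16 − 18.9×0.68 − 19×0.1 = 1.27 V.
V_CE = 1.27 V > 0.2 V confirms active-region operation.

I_C ≈ 19 mA, V_CE ≈ 1.3 V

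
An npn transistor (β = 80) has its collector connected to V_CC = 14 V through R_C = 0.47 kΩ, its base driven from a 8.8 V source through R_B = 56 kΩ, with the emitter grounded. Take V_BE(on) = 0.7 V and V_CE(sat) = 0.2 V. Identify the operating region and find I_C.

active; I_C ≈ 12 mA

Assume active. Base-emitter loop: I_B = (V_BB − V_BE)/R_B = (8.8 − 0.7)/56 = 0.145 mA.
I_C = β·I_B = 80×0.145 = 11.6 mA.
V_CE = V_CC − I_C·R_C = 14 − 11.6×0.47 = 8.56 V > V_CE(sat), so the active-region assumption holds.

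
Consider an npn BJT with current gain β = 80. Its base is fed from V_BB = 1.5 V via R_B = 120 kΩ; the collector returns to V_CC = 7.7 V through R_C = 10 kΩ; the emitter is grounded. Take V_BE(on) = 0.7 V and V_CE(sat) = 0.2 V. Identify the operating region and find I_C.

active; I_C ≈ 0.53 mA

Assume active. Base-emitter loop: I_B = (V_BB − V_BE)/R_B = (1.5 − 0.7)/120 = 0.00667 mA.
I_C = β·I_B = 80×0.00667 = 0.533 mA.
V_CE = V_CC − I_C·R_C = 7.7 − 0.533×10 = 2.37 V > V_CE(sat), so the active-region assumption holds.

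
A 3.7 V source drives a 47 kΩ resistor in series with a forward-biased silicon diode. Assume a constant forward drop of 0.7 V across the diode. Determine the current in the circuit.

KVL around the loop: 3.7 = V_D + I·R = 0.7 + I × 47 kΩ.
So I = (3.7 − 0.7) / 47 kΩ = 3 / 47 = 0.0638 mA.

I ≈ 0.064 mA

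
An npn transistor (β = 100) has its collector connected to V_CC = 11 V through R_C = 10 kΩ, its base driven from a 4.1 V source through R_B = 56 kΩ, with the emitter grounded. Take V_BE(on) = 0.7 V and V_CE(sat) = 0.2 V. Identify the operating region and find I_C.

saturation; I_C ≈ 1.1 mA

Assume active: I_B = (4.1 − 0.7)/56 = 0.0607 mA, giving I_C = β·I_B = 6.07 mA.
But then V_CE = 11 − 6.07×10 = -49.7 V < V_CE(sat) = 0.2 V — impossible in the active region.
So the transistor is saturated. With V_CE = 0.2 V, I_C = (V_CC − 0.2)/R_C = 10.8/10 = 1.08 mA.
Check: β·I_B = 6.07 mA > I_C = 1.08 mA, confirming saturation.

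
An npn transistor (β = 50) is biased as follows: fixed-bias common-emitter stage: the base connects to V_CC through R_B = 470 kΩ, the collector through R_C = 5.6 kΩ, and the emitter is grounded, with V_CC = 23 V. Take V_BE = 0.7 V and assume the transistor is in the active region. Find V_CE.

V_CE ≈ 9.7 V

Base loop: V_CC = I_B·R_B + V_BE, so I_B = (23 − 0.7)/470 kΩ = 0.0474 mA.
In the active region I_C = β·I_B = 50 × 0.0474 = 2.37 mA.
Collector loop: V_CE = V_CC − I_C·R_C = 23 − 2.37×5.6 = 9.71 V.
Since V_CE = 9.71 V > V_CE(sat) ≈ 0.2 V, the transistor is in the active region as assumed.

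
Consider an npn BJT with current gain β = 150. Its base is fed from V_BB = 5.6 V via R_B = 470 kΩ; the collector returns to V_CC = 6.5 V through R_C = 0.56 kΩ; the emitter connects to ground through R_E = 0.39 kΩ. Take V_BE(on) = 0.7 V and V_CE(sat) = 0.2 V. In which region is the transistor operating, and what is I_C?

Assume active. Base-emitter loop: I_B = (V_BB − V_BE)/(R_B + (β+1)R_E) = (5.6 − 0.7)/(470 + 151×0.39) = 0.00926 mA.
I_C = β·I_B = 150×0.00926 = 1.39 mA.
V_CE = V_CC − I_C·R_C − I_E·R_E = 6.5 − 1.39×0.56 − 1.4×0.39 = 5.18 V > V_CE(sat), so the active-region assumption holds.

active; I_C ≈ 1.4 mA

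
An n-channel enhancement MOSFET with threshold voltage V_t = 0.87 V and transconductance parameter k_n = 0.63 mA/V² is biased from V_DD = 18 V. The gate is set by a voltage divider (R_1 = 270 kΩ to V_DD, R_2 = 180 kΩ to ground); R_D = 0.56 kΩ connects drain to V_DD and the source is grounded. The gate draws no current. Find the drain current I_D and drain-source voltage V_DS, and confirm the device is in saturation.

I_D ≈ 13 mA, V_DS ≈ 11 V

V_G = V_DD·R_2/(R_1+R_2) = 18×180/450 = 7.2 V. With the source grounded, V_GS = V_G = 7.2 V.
Assume saturation: I_D = (k_n/2)(V_GS − V_t)² = (0.63/2)×(7.2 − 0.87)² = 0.315×6.33² = 12.6 mA.
V_DS = V_DD − I_D·R_D = 18 − 12.6×0.56 = 10.9 V.
Saturation requires V_DS ≥ V_GS − V_t = 6.33 V; 10.9 ≥ 6.33 ✓.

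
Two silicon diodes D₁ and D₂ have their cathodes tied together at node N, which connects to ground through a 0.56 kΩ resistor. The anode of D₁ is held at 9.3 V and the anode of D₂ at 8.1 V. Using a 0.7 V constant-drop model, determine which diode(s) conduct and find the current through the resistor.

Assume both conduct. Then node N would need to be at both 9.3−0.7 = 8.6 V and 8.1−0.7 = 7.4 V, which is impossible.
Assume only D₁ conducts: V_N = 9.3 − 0.7 = 8.6 V, so I_R = 8.6/0.56 = 15.4 mA.
Check D₂: its anode-to-cathode voltage is 8.1 − 8.6 = -0.5 V < 0.7 V, so it is off. The assumption is consistent.

Only D₁ conducts; I_R ≈ 15 mA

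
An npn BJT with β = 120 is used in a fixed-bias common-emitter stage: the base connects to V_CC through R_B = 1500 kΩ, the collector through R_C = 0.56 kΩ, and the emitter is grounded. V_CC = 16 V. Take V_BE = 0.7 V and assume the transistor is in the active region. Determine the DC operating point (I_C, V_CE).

I_C ≈ 1.2 mA, V_CE ≈ 15 V

Base loop: V_CC = I_B·R_B + V_BE, so I_B = (16 − 0.7)/1500 kΩ = 0.0102 mA.
In the active region I_C = β·I_B = 120 × 0.0102 = 1.22 mA.
Collector loop: V_CE = V_CC − I_C·R_C = 16 − 1.22×0.56 = 15.3 V.
Since V_CE = 15.3 V > V_CE(sat) ≈ 0.2 V, the transistor is in the active region as assumed.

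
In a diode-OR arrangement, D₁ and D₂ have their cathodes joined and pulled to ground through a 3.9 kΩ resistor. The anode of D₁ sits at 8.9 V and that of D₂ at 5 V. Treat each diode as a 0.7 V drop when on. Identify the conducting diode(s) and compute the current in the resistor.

Only D₁ conducts; I_R ≈ 2.1 mA

Assume both conduct. Then node N would need to be at both 8.9−0.7 = 8.2 V and 5−0.7 = 4.3 V, which is impossible.
Assume only D₁ conducts: V_N = 8.9 − 0.7 = 8.2 V, so I_R = 8.2/3.9 = 2.1 mA.
Check D₂: its anode-to-cathode voltage is 5 − 8.2 = -3.2 V < 0.7 V, so it is off. The assumption is consistent.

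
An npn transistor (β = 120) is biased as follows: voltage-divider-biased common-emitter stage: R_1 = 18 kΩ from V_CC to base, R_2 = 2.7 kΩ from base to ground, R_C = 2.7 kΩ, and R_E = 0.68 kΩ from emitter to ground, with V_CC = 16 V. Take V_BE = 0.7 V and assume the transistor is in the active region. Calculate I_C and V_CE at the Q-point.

Thevenize the base divider: V_Th = V_CC·R_2/(R_1+R_2) = 16×2.7/20.7 = 2.09 V, R_Th = R_1‖R_2 = 2.35 kΩ.
Base-emitter loop: V_Th = I_B·R_Th + V_BE + (β+1)I_B·R_E, so I_B = (2.09 − 0.7) / (2.35 + 121×0.68) = 0.0164 mA.
I_C = β·I_B = 120×0.0164 = 1.97 mA, and I_E = (β+1)I_B = 1.98 mA.
V_CE = V_CC − I_C·R_C − I_E·R_E = 16 − 1.97×2.7 − 1.98×0.68 = 9.34 V.
V_CE = 9.34 V > 0.2 V confirms active-region operation.

I_C ≈ 2 mA, V_CE ≈ 9.3 V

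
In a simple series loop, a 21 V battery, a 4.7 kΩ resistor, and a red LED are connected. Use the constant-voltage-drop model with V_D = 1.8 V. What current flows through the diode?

I ≈ 4.1 mA

KVL around the loop: 21 = V_D + I·R = 1.8 + I × 4.7 kΩ.
So I = (21 − 1.8) / 4.7 kΩ = 19.2 / 4.7 = 4.09 mA.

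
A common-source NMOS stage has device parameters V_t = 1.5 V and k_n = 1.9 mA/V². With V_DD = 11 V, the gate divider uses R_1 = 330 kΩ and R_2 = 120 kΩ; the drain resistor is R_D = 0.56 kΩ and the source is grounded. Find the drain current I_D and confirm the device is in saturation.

V_G = V_DD·R_2/(R_1+R_2) = 11×120/450 = 2.93 V. With the source grounded, V_GS = V_G = 2.93 V.
Assume saturation: I_D = (k_n/2)(V_GS − V_t)² = (1.9/2)×(2.93 − 1.5)² = 0.95×1.43² = 1.95 mA.
V_DS = V_DD − I_D·R_D = 11 − 1.95×0.56 = 9.91 V.
Saturation requires V_DS ≥ V_GS − V_t = 1.43 V; 9.91 ≥ 1.43 ✓.

I_D ≈ 2 mA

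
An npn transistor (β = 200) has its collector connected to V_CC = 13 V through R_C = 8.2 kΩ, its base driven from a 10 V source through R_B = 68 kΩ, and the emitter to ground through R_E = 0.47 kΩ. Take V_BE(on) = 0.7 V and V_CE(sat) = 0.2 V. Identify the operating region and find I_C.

Assume active: I_B = (10 − 0.7)/(68 + 201×0.47) = 0.0572 mA, I_C = β·I_B = 11.4 mA.
Then V_CE = 13 − 11.4×8.2 − 11.5×0.47 = -86.3 V < 0.2 V — the active assumption fails.
Re-solve with V_CE = 0.2 V. KCL at the emitter: V_E/R_E = (V_BB−0.7−V_E)/R_B + (V_CC−0.2−V_E)/R_C, giving V_E = 0.75 V.
I_C = (V_CC − 0.2 − V_E)/R_C = (12.8 − 0.75)/8.2 = 1.47 mA.
Check: I_B = (9.3 − 0.75)/68 = 0.126 mA, and β·I_B = 25.1 mA > I_C, confirming saturation.

saturation; I_C ≈ 1.5 mA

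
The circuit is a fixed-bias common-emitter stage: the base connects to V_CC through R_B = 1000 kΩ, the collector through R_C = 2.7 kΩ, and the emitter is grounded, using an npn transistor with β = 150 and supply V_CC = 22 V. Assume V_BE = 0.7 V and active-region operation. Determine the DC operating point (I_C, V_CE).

Base loop: V_CC = I_B·R_B + V_BE, so I_B = (22 − 0.7)/1000 kΩ = 0.0213 mA.
In the active region I_C = β·I_B = 150 × 0.0213 = 3.19 mA.
Collector loop: V_CE = V_CC − I_C·R_C = 22 − 3.19×2.7 = 13.4 V.
Since V_CE = 13.4 V > V_CE(sat) ≈ 0.2 V, the transistor is in the active region as assumed.

I_C ≈ 3.2 mA, V_CE ≈ 13 V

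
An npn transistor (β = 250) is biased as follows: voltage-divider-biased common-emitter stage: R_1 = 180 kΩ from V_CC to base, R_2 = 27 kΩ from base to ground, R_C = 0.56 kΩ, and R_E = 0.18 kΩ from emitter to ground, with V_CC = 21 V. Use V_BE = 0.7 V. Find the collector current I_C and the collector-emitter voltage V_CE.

Thevenize the base divider: V_Th = V_CC·R_2/(R_1+R_2) = 21×27/207 = 2.74 V, R_Th = R_1‖R_2 = 23.5 kΩ.
Base-emitter loop: V_Th = I_B·R_Th + V_BE + (β+1)I_B·R_E, so I_B = (2.74 − 0.7) / (23.5 + 251×0.18) = 0.0297 mA.
I_C = β·I_B = 250×0.0297 = 7.42 mA, and I_E = (β+1)I_B = 7.45 mA.
V_CE = V_CC − I_C·R_C − I_E·R_E = 21 − 7.42×0.56 − 7.45×0.18 = 15.5 V.
V_CE = 15.5 V > 0.2 V confirms active-region operation.

I_C ≈ 7.4 mA, V_CE ≈ 16 V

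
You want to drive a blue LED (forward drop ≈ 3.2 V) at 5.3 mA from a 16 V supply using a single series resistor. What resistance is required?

R ≈ 2.4 kΩ

The resistor drops V_S − V_D = 16 − 3.2 = 12.8 V at 5.3 mA.
R = 12.8 V / 5.3 mA = 2.42 kΩ.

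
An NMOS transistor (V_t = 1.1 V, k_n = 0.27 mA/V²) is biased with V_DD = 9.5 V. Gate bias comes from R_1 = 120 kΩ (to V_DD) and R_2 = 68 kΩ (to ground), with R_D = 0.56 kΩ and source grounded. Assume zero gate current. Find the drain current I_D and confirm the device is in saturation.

I_D ≈ 0.74 mA

V_G = V_DD·R_2/(R_1+R_2) = 9.5×68/188 = 3.44 V. With the source grounded, V_GS = V_G = 3.44 V.
Assume saturation: I_D = (k_n/2)(V_GS − V_t)² = (0.27/2)×(3.44 − 1.1)² = 0.135×2.34² = 0.737 mA.
V_DS = V_DD − I_D·R_D = 9.5 − 0.737×0.56 = 9.09 V.
Saturation requires V_DS ≥ V_GS − V_t = 2.34 V; 9.09 ≥ 2.34 ✓.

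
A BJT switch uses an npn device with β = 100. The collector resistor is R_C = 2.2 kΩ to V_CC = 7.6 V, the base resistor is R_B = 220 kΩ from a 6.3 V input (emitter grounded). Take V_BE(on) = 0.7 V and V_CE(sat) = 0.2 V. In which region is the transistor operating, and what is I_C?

active; I_C ≈ 2.5 mA

Assume active. Base-emitter loop: I_B = (V_BB − V_BE)/R_B = (6.3 − 0.7)/220 = 0.0255 mA.
I_C = β·I_B = 100×0.0255 = 2.55 mA.
V_CE = V_CC − I_C·R_C = 7.6 − 2.55×2.2 = 2 V > V_CE(sat), so the active-region assumption holds.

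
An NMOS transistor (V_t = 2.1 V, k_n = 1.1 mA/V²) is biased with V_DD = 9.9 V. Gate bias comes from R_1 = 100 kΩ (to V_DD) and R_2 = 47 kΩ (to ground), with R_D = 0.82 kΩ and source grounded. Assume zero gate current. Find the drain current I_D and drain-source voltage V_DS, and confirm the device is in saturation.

I_D ≈ 0.62 mA, V_DS ≈ 9.4 V

V_G = V_DD·R_2/(R_1+R_2) = 9.9×47/147 = 3.17 V. With the source grounded, V_GS = V_G = 3.17 V.
Assume saturation: I_D = (k_n/2)(V_GS − V_t)² = (1.1/2)×(3.17 − 2.1)² = 0.55×1.07² = 0.624 mA.
V_DS = V_DD − I_D·R_D = 9.9 − 0.624×0.82 = 9.39 V.
Saturation requires V_DS ≥ V_GS − V_t = 1.07 V; 9.39 ≥ 1.07 ✓.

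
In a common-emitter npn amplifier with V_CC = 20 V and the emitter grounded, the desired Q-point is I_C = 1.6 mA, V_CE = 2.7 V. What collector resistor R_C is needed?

Collector loop: V_CC = I_C·R_C + V_CE.
R_C = (V_CC − V_CE)/I_C = (20 − 2.7)/1.6 = 10.8 kΩ.

R_C ≈ 11 kΩ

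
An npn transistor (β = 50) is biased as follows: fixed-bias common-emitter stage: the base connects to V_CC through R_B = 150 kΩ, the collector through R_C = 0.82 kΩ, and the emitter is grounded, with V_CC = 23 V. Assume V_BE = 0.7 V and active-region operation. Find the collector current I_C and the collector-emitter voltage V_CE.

Base loop: V_CC = I_B·R_B + V_BE, so I_B = (23 − 0.7)/150 kΩ = 0.149 mA.
In the active region I_C = β·I_B = 50 × 0.149 = 7.43 mA.
Collector loop: V_CE = V_CC − I_C·R_C = 23 − 7.43×0.82 = 16.9 V.
Since V_CE = 16.9 V > V_CE(sat) ≈ 0.2 V, the transistor is in the active region as assumed.

I_C ≈ 7.4 mA, V_CE ≈ 17 V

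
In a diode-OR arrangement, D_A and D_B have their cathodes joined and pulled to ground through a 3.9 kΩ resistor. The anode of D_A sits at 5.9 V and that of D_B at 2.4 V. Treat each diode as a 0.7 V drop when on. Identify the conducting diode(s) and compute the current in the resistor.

Only D_A conducts; I_R ≈ 1.3 mA

Assume both conduct. Then node N would need to be at both 5.9−0.7 = 5.2 V and 2.4−0.7 = 1.7 V, which is impossible.
Assume only D_A conducts: V_N = 5.9 − 0.7 = 5.2 V, so I_R = 5.2/3.9 = 1.33 mA.
Check D_B: its anode-to-cathode voltage is 2.4 − 5.2 = -2.8 V < 0.7 V, so it is off. The assumption is consistent.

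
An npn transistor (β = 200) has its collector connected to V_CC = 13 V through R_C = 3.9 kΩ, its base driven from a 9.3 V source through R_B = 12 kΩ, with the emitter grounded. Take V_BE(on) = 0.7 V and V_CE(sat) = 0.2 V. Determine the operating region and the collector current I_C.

Assume active: I_B = (9.3 − 0.7)/12 = 0.717 mA, giving I_C = β·I_B = 143 mA.
But then V_CE = 13 − 143×3.9 = -546 V < V_CE(sat) = 0.2 V — impossible in the active region.
So the transistor is saturated. With V_CE = 0.2 V, I_C = (V_CC − 0.2)/R_C = 12.8/3.9 = 3.28 mA.
Check: β·I_B = 143 mA > I_C = 3.28 mA, confirming saturation.

saturation; I_C ≈ 3.3 mA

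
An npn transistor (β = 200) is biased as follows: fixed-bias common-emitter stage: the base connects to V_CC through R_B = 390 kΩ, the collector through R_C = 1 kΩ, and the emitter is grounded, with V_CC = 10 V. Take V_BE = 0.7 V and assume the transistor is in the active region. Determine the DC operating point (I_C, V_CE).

I_C ≈ 4.8 mA, V_CE ≈ 5.2 V

Base loop: V_CC = I_B·R_B + V_BE, so I_B = (10 − 0.7)/390 kΩ = 0.0238 mA.
In the active region I_C = β·I_B = 200 × 0.0238 = 4.77 mA.
Collector loop: V_CE = V_CC − I_C·R_C = 10 − 4.77×1 = 5.23 V.
Since V_CE = 5.23 V > V_CE(sat) ≈ 0.2 V, the transistor is in the active region as assumed.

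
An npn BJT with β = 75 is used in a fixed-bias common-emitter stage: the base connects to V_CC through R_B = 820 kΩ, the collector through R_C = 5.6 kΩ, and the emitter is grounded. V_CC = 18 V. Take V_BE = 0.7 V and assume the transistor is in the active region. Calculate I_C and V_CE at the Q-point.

Base loop: V_CC = I_B·R_B + V_BE, so I_B = (18 − 0.7)/820 kΩ = 0.0211 mA.
In the active region I_C = β·I_B = 75 × 0.0211 = 1.58 mA.
Collector loop: V_CE = V_CC − I_C·R_C = 18 − 1.58×5.6 = 9.14 V.
Since V_CE = 9.14 V > V_CE(sat) ≈ 0.2 V, the transistor is in the active region as assumed.

I_C ≈ 1.6 mA, V_CE ≈ 9.1 V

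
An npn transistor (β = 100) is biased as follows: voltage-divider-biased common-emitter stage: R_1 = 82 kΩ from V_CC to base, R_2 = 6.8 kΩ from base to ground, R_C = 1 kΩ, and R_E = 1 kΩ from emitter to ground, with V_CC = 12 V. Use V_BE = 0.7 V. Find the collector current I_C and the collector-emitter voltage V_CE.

Thevenize the base divider: V_Th = V_CC·R_2/(R_1+R_2) = 12×6.8/88.8 = 0.919 V, R_Th = R_1‖R_2 = 6.28 kΩ.
Base-emitter loop: V_Th = I_B·R_Th + V_BE + (β+1)I_B·R_E, so I_B = (0.919 − 0.7) / (6.28 + 101×1) = 0.00204 mA.
I_C = β·I_B = 100×0.00204 = 0.204 mA, and I_E = (β+1)I_B = 0.206 mA.
V_CE = V_CC − I_C·R_C − I_E·R_E = 12 − 0.204×1 − 0.206×1 = 11.6 V.
V_CE = 11.6 V > 0.2 V confirms active-region operation.

I_C ≈ 0.2 mA, V_CE ≈ 12 V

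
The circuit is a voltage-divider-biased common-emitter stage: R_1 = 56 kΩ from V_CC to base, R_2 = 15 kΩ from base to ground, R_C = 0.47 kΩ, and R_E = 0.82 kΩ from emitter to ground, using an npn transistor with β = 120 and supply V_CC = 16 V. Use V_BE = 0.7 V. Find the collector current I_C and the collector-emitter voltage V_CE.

Thevenize the base divider: V_Th = V_CC·R_2/(R_1+R_2) = 16×15/71 = 3.38 V, R_Th = R_1‖R_2 = 11.8 kΩ.
Base-emitter loop: V_Th = I_B·R_Th + V_BE + (β+1)I_B·R_E, so I_B = (3.38 − 0.7) / (11.8 + 121×0.82) = 0.0241 mA.
I_C = β·I_B = 120×0.0241 = 2.9 mA, and I_E = (β+1)I_B = 2.92 mA.
V_CE = V_CC − I_C·R_C − I_E·R_E = 16 − 2.9×0.47 − 2.92×0.82 = 12.2 V.
V_CE = 12.2 V > 0.2 V confirms active-region operation.

I_C ≈ 2.9 mA, V_CE ≈ 12 V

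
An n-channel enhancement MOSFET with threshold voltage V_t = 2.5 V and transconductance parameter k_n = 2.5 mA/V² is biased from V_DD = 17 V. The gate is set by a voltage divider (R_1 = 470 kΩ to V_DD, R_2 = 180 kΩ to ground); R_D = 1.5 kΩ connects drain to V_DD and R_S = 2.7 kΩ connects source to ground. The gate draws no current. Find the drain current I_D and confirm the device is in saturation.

V_G = V_DD·R_2/(R_1+R_2) = 17×180/650 = 4.71 V.
Assume saturation: I_D = (k_n/2)(V_GS − V_t)² with V_GS = V_G − I_D·R_S = 4.71 − 2.7·I_D.
Substituting gives 9.11·I_D² − 15.9·I_D + 6.09 = 0, with roots I_D = 0.568 or 1.18 mA.
The root I_D = 1.18 mA gives V_GS = 1.53 V ≤ V_t, so take I_D = 0.568 mA.
Then V_GS = 3.17 V and V_DS = V_DD − I_D(R_D+R_S) = 17 − 0.568×4.2 = 14.6 V.
Saturation requires V_DS ≥ V_GS − V_t = 0.674 V; 14.6 ≥ 0.674 ✓.

I_D ≈ 0.57 mA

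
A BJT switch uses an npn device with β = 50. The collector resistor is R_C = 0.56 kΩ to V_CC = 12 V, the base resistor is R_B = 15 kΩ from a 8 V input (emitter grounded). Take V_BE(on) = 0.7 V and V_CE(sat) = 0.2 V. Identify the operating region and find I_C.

saturation; I_C ≈ 21 mA

Assume active: I_B = (8 − 0.7)/15 = 0.487 mA, giving I_C = β·I_B = 24.3 mA.
But then V_CE = 12 − 24.3×0.56 = -1.63 V < V_CE(sat) = 0.2 V — impossible in the active region.
So the transistor is saturated. With V_CE = 0.2 V, I_C = (V_CC − 0.2)/R_C = 11.8/0.56 = 21.1 mA.
Check: β·I_B = 24.3 mA > I_C = 21.1 mA, confirming saturation.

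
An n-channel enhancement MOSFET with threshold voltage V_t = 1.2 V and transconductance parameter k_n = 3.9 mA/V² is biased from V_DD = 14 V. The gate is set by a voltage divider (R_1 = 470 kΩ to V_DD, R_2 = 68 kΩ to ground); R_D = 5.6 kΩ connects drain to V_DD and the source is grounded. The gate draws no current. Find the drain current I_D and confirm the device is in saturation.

V_G = V_DD·R_2/(R_1+R_2) = 14×68/538 = 1.77 V. With the source grounded, V_GS = V_G = 1.77 V.
Assume saturation: I_D = (k_n/2)(V_GS − V_t)² = (3.9/2)×(1.77 − 1.2)² = 1.95×0.57² = 0.632 mA.
V_DS = V_DD − I_D·R_D = 14 − 0.632×5.6 = 10.5 V.
Saturation requires V_DS ≥ V_GS − V_t = 0.57 V; 10.5 ≥ 0.57 ✓.

I_D ≈ 0.63 mA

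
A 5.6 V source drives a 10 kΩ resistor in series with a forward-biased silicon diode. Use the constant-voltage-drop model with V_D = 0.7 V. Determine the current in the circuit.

KVL around the loop: 5.6 = V_D + I·R = 0.7 + I × 10 kΩ.
So I = (5.6 − 0.7) / 10 kΩ = 4.9 / 10 = 0.49 mA.

I ≈ 0.49 mA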